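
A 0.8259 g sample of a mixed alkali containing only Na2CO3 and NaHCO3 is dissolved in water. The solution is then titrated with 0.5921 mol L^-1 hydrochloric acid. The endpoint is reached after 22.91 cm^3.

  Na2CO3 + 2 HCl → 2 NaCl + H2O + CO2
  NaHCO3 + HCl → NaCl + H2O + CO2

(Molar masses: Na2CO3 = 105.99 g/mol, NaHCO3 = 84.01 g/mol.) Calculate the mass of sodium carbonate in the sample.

0.5360 g

n(HCl) = 0.02291 × 0.5921 = 0.01357 mol
Let x = n(Na2CO3), y = n(NaHCO3).
Titrant: 2x + 1y = 0.01357;  mass: 105.99x + 84.01y = 0.8259
Solving, x = 5.057 × 10^-3 mol, y = 3.451 × 10^-3 mol
mass of Na2CO3 = 5.057 × 10^-3 × 105.99 = 0.5360 g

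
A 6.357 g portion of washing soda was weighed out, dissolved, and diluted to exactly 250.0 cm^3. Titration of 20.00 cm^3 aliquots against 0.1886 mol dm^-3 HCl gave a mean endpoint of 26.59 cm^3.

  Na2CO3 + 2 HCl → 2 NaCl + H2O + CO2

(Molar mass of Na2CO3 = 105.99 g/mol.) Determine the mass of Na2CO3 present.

n(HCl) per titration = 0.02659 × 0.1886 = 5.015 × 10^-3 mol
From the 1:2 ratio, n(Na2CO3) in each aliquot = 1/2 × 5.015 × 10^-3 = 2.507 × 10^-3 mol
n(Na2CO3) in the whole flask = 2.507 × 10^-3 × 250.0/20.00 = 0.03134 mol
mass of Na2CO3 = 0.03134 × 105.99 = 3.322 g

3.322 g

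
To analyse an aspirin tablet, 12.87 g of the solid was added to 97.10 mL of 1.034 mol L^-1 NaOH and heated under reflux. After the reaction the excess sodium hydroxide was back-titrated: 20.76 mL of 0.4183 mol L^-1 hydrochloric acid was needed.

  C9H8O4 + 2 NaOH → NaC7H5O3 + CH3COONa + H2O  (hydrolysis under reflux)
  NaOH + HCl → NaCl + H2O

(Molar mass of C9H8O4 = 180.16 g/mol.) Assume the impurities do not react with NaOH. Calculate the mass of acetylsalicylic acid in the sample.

8.262 g

n(NaOH) added = 0.09710 × 1.034 = 0.1004 mol
n(HCl) used in back-titration = 0.02076 × 0.4183 = 8.684 × 10^-3 mol
n(NaOH) left over = 8.684 × 10^-3 mol (1:1 ratio)
n(NaOH) consumed by analyte = 0.1004 − 8.684 × 10^-3 = 0.09172 mol
From the 1:2 ratio, n(C9H8O4) = 1/2 × 0.09172 = 0.04586 mol
mass of C9H8O4 = 0.04586 × 180.16 = 8.262 g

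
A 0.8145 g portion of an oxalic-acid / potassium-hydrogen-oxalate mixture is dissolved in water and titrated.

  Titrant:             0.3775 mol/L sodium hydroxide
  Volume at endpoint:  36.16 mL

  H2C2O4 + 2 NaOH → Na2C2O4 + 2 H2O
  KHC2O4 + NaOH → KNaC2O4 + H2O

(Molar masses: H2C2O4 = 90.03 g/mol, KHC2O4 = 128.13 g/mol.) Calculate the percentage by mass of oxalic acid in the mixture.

n(NaOH) = 0.03616 × 0.3775 = 0.01365 mol
Let x = n(H2C2O4), y = n(KHC2O4).
Titrant: 2x + 1y = 0.01365;  mass: 90.03x + 128.13y = 0.8145
Solving, x = 5.622 × 10^-3 mol, y = 2.407 × 10^-3 mol
mass of H2C2O4 = 5.622 × 10^-3 × 90.03 = 0.5061 g
% H2C2O4 = 0.5061 / 0.8145 × 100 = 62.14 %

62.14 %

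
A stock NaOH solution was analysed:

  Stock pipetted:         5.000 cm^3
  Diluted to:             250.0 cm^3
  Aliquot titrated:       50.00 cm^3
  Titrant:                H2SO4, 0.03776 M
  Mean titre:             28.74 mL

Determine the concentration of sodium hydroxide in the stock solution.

2.170 M

2 NaOH + H2SO4 → Na2SO4 + 2 H2O
n(H2SO4) = 0.02874 × 0.03776 = 1.085 × 10^-3 mol
From the 2:1 ratio, n(NaOH) in the aliquot = 2/1 × 1.085 × 10^-3 = 2.170 × 10^-3 mol
[NaOH]_dilute = 2.170 × 10^-3 / 0.05000 = 0.04341 mol/L
Dilution factor = 250.0 / 5.000 = 50.00
[NaOH]_stock = 0.04341 × 50.00 = 2.170 mol/L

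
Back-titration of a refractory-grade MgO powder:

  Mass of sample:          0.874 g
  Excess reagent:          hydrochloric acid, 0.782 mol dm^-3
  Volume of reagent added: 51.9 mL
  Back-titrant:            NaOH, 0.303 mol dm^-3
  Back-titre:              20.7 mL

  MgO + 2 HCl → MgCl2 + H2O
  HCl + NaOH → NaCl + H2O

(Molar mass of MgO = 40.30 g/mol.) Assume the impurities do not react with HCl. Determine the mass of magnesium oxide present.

n(HCl) added = 0.0519 × 0.782 = 0.0406 mol
n(NaOH) used in back-titration = 0.0207 × 0.303 = 6.27 × 10^-3 mol
n(HCl) left over = 6.27 × 10^-3 mol (1:1 ratio)
n(HCl) consumed by analyte = 0.0406 − 6.27 × 10^-3 = 0.0343 mol
From the 1:2 ratio, n(MgO) = 1/2 × 0.0343 = 0.0172 mol
mass of MgO = 0.0172 × 40.30 = 0.691 g

0.691 g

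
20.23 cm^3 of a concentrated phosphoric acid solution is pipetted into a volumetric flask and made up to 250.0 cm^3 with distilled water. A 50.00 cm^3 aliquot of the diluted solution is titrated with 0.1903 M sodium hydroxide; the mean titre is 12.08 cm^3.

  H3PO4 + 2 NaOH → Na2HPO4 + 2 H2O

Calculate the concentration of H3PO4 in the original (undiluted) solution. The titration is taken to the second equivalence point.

n(NaOH) = 0.01208 × 0.1903 = 2.299 × 10^-3 mol
From the 1:2 ratio, n(H3PO4) in the aliquot = 1/2 × 2.299 × 10^-3 = 1.149 × 10^-3 mol
[H3PO4]_dilute = 1.149 × 10^-3 / 0.05000 = 0.02299 mol/L
Dilution factor = 250.0 / 20.23 = 12.36
[H3PO4]_stock = 0.02299 × 12.36 = 0.2841 mol/L

0.2841 M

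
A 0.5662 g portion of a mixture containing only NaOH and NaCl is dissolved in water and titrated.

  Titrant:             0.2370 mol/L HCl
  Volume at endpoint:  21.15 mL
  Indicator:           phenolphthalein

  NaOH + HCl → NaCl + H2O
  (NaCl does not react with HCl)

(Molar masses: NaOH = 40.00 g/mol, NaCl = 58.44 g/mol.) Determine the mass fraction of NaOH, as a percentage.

n(HCl) = 0.02115 × 0.2370 = 5.013 × 10^-3 mol
Let x = n(NaOH), y = n(NaCl).
Titrant: 1x = 5.013 × 10^-3;  mass: 40.00x + 58.44y = 0.5662
Solving, x = 5.013 × 10^-3 mol, y = 6.258 × 10^-3 mol
mass of NaOH = 5.013 × 10^-3 × 40.00 = 0.2005 g
% NaOH = 0.2005 / 0.5662 × 100 = 35.41 %

35.41 %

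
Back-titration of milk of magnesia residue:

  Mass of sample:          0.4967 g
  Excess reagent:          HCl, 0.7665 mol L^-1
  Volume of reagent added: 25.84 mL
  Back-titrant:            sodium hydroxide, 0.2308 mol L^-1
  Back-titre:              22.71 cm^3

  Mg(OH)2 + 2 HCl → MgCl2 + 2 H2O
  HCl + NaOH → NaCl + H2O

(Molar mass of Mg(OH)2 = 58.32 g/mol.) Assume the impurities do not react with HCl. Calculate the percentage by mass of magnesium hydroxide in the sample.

n(HCl) added = 0.02584 × 0.7665 = 0.01981 mol
n(NaOH) used in back-titration = 0.02271 × 0.2308 = 5.241 × 10^-3 mol
n(HCl) left over = 5.241 × 10^-3 mol (1:1 ratio)
n(HCl) consumed by analyte = 0.01981 − 5.241 × 10^-3 = 0.01456 mol
From the 1:2 ratio, n(Mg(OH)2) = 1/2 × 0.01456 = 7.282 × 10^-3 mol
mass of Mg(OH)2 = 7.282 × 10^-3 × 58.32 = 0.4247 g
% Mg(OH)2 = 0.4247 / 0.4967 × 100 = 85.51 %

85.51 %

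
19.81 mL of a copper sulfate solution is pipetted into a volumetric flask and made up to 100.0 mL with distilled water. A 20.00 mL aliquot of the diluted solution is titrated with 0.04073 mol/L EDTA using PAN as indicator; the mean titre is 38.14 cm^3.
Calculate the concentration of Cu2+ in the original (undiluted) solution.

0.3921 mol/L

Cu^2+ + EDTA^4- → [Cu(EDTA)]^2-
n(EDTA) = 0.03814 × 0.04073 = 1.553 × 10^-3 mol
n(Cu2+) in the aliquot = 1.553 × 10^-3 mol (1:1 ratio)
[Cu2+]_dilute = 1.553 × 10^-3 / 0.02000 = 0.07767 mol/L
Dilution factor = 100.0 / 19.81 = 5.048
[Cu2+]_stock = 0.07767 × 5.048 = 0.3921 mol/L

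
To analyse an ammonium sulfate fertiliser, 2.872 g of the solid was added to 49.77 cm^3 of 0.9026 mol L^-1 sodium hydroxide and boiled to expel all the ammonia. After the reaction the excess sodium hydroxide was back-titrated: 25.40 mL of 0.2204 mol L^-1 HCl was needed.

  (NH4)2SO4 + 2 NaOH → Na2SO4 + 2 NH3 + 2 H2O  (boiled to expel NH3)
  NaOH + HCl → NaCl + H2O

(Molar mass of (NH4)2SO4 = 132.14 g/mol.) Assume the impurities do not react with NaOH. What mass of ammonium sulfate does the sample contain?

2.598 g

n(NaOH) added = 0.04977 × 0.9026 = 0.04492 mol
n(HCl) used in back-titration = 0.02540 × 0.2204 = 5.598 × 10^-3 mol
n(NaOH) left over = 5.598 × 10^-3 mol (1:1 ratio)
n(NaOH) consumed by analyte = 0.04492 − 5.598 × 10^-3 = 0.03932 mol
From the 1:2 ratio, n((NH4)2SO4) = 1/2 × 0.03932 = 0.01966 mol
mass of (NH4)2SO4 = 0.01966 × 132.14 = 2.598 g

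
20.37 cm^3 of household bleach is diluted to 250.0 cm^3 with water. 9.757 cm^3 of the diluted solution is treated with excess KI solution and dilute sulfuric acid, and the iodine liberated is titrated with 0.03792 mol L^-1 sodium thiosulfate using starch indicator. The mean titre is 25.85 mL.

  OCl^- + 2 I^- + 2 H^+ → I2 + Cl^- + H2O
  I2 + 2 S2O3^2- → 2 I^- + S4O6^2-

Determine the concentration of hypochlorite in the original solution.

0.6165 mol/L

n(S2O3^2-) = 0.02585 × 0.03792 = 9.802 × 10^-4 mol
n(I2) = n(S2O3^2-)/2 = 4.901 × 10^-4 mol
n(OCl^-) in the aliquot = 4.901 × 10^-4 mol (1:1 ratio)
[OCl^-]_dilute = 4.901 × 10^-4 / 0.009757 = 0.05023 mol/L
[OCl^-]_original = 0.05023 × 250.0/20.37 = 0.6165 mol/L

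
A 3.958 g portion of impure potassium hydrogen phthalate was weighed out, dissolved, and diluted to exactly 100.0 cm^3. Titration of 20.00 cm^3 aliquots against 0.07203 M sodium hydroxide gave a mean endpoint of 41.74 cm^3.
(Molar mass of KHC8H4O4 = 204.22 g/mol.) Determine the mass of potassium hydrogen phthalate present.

3.070 g

KHC8H4O4 + NaOH → KNaC8H4O4 + H2O
n(NaOH) per titration = 0.04174 × 0.07203 = 3.007 × 10^-3 mol
n(KHC8H4O4) in each aliquot = 3.007 × 10^-3 mol (1:1 ratio)
n(KHC8H4O4) in the whole flask = 3.007 × 10^-3 × 100.0/20.00 = 0.01503 mol
mass of KHC8H4O4 = 0.01503 × 204.22 = 3.070 g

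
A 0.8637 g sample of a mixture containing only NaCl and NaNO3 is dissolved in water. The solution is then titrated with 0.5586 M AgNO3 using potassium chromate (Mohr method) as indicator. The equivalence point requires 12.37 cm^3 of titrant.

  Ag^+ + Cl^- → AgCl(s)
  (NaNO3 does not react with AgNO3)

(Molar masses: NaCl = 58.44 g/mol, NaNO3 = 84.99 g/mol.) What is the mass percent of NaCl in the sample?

n(AgNO3) = 0.01237 × 0.5586 = 6.910 × 10^-3 mol
Let x = n(NaCl), y = n(NaNO3).
Titrant: 1x = 6.910 × 10^-3;  mass: 58.44x + 84.99y = 0.8637
Solving, x = 6.910 × 10^-3 mol, y = 5.411 × 10^-3 mol
mass of NaCl = 6.910 × 10^-3 × 58.44 = 0.4038 g
% NaCl = 0.4038 / 0.8637 × 100 = 46.75 %

46.75 %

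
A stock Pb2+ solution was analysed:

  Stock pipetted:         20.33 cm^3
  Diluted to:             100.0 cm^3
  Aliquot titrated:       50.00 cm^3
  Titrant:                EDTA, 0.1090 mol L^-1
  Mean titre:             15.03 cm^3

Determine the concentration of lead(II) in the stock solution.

0.1612 mol/L

Pb^2+ + EDTA^4- → [Pb(EDTA)]^2-
n(EDTA) = 0.01503 × 0.1090 = 1.638 × 10^-3 mol
n(Pb2+) in the aliquot = 1.638 × 10^-3 mol (1:1 ratio)
[Pb2+]_dilute = 1.638 × 10^-3 / 0.05000 = 0.03277 mol/L
Dilution factor = 100.0 / 20.33 = 4.919
[Pb2+]_stock = 0.03277 × 4.919 = 0.1612 mol/L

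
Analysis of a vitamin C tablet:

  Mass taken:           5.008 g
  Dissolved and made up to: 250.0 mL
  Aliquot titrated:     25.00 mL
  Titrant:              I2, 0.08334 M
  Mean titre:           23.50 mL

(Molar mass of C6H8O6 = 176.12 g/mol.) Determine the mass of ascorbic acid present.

C6H8O6 + I2 → C6H6O6 + 2 HI
n(I2) per titration = 0.02350 × 0.08334 = 1.958 × 10^-3 mol
n(C6H8O6) in each aliquot = 1.958 × 10^-3 mol (1:1 ratio)
n(C6H8O6) in the whole flask = 1.958 × 10^-3 × 250.0/25.00 = 0.01958 mol
mass of C6H8O6 = 0.01958 × 176.12 = 3.449 g

3.449 g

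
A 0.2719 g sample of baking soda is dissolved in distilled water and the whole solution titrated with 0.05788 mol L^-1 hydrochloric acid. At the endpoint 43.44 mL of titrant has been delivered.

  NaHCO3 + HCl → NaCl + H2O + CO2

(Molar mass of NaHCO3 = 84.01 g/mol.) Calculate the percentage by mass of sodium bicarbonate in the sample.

77.69 %

n(HCl) = 0.04344 L × 0.05788 mol/L = 2.514 × 10^-3 mol
n(NaHCO3) = 2.514 × 10^-3 mol (1:1 ratio)
mass of NaHCO3 = 2.514 × 10^-3 × 84.01 g/mol = 0.2112 g
% NaHCO3 = 0.2112 / 0.2719 × 100 = 77.69 %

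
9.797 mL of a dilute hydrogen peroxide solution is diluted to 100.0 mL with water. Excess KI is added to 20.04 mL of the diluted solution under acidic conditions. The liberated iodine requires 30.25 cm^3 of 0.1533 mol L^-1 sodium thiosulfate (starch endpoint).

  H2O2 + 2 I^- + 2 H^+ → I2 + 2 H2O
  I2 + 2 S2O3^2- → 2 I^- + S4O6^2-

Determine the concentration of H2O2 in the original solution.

1.181 mol/L

n(S2O3^2-) = 0.03025 × 0.1533 = 4.637 × 10^-3 mol
n(I2) = n(S2O3^2-)/2 = 2.319 × 10^-3 mol
n(H2O2) in the aliquot = 2.319 × 10^-3 mol (1:1 ratio)
[H2O2]_dilute = 2.319 × 10^-3 / 0.02004 = 0.1157 mol/L
[H2O2]_original = 0.1157 × 100.0/9.797 = 1.181 mol/L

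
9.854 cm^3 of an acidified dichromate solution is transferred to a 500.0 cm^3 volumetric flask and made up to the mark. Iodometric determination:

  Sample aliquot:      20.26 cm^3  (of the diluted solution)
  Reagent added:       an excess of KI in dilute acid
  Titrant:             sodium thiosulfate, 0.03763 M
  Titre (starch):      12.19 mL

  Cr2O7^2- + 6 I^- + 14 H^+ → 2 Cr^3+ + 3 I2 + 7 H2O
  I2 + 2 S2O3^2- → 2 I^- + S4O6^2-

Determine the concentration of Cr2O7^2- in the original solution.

n(S2O3^2-) = 0.01219 × 0.03763 = 4.587 × 10^-4 mol
n(I2) = n(S2O3^2-)/2 = 2.294 × 10^-4 mol
From the 1:3 ratio, n(Cr2O7^2-) in the aliquot = 1/3 × 2.294 × 10^-4 = 7.645 × 10^-5 mol
[Cr2O7^2-]_dilute = 7.645 × 10^-5 / 0.02026 = 0.003774 mol/L
[Cr2O7^2-]_original = 0.003774 × 500.0/9.854 = 0.1915 mol/L

0.1915 M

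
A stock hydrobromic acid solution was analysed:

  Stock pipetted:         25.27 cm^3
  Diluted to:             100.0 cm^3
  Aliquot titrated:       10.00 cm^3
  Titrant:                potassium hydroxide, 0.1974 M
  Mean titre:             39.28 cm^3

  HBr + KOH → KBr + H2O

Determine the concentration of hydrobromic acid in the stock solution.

3.068 M

n(KOH) = 0.03928 × 0.1974 = 7.754 × 10^-3 mol
n(HBr) in the aliquot = 7.754 × 10^-3 mol (1:1 ratio)
[HBr]_dilute = 7.754 × 10^-3 / 0.01000 = 0.7754 mol/L
Dilution factor = 100.0 / 25.27 = 3.957
[HBr]_stock = 0.7754 × 3.957 = 3.068 mol/L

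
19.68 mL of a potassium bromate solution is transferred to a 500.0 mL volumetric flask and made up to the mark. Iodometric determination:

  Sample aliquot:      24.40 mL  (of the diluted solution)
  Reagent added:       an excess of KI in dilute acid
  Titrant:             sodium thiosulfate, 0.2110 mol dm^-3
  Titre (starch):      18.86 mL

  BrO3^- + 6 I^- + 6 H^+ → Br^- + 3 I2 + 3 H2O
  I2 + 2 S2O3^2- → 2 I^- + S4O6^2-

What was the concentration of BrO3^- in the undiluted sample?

n(S2O3^2-) = 0.01886 × 0.2110 = 3.979 × 10^-3 mol
n(I2) = n(S2O3^2-)/2 = 1.990 × 10^-3 mol
From the 1:3 ratio, n(BrO3^-) in the aliquot = 1/3 × 1.990 × 10^-3 = 6.632 × 10^-4 mol
[BrO3^-]_dilute = 6.632 × 10^-4 / 0.02440 = 0.02718 mol/L
[BrO3^-]_original = 0.02718 × 500.0/19.68 = 0.6906 mol/L

0.6906 mol/L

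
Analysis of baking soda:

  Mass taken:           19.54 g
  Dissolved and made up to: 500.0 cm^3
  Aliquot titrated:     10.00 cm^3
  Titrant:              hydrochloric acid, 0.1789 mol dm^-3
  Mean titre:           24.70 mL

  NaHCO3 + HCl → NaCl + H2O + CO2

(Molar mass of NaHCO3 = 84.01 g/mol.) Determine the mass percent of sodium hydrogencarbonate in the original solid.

n(HCl) per titration = 0.02470 × 0.1789 = 4.419 × 10^-3 mol
n(NaHCO3) in each aliquot = 4.419 × 10^-3 mol (1:1 ratio)
n(NaHCO3) in the whole flask = 4.419 × 10^-3 × 500.0/10.00 = 0.2209 mol
mass of NaHCO3 = 0.2209 × 84.01 = 18.56 g
% NaHCO3 = 18.56 / 19.54 × 100 = 94.99 %

94.99 %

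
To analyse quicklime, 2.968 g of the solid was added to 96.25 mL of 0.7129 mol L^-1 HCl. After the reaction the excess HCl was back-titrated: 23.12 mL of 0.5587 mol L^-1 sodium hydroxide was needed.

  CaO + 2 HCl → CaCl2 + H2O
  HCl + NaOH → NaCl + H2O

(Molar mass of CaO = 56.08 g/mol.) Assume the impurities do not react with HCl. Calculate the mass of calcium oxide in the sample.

1.562 g

n(HCl) added = 0.09625 × 0.7129 = 0.06862 mol
n(NaOH) used in back-titration = 0.02312 × 0.5587 = 0.01292 mol
n(HCl) left over = 0.01292 mol (1:1 ratio)
n(HCl) consumed by analyte = 0.06862 − 0.01292 = 0.05570 mol
From the 1:2 ratio, n(CaO) = 1/2 × 0.05570 = 0.02785 mol
mass of CaO = 0.02785 × 56.08 = 1.562 g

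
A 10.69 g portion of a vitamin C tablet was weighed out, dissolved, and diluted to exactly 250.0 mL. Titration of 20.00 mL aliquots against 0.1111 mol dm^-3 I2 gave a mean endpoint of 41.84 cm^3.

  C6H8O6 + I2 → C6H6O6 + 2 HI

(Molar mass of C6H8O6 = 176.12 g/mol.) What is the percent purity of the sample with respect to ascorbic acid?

n(I2) per titration = 0.04184 × 0.1111 = 4.648 × 10^-3 mol
n(C6H8O6) in each aliquot = 4.648 × 10^-3 mol (1:1 ratio)
n(C6H8O6) in the whole flask = 4.648 × 10^-3 × 250.0/20.00 = 0.05811 mol
mass of C6H8O6 = 0.05811 × 176.12 = 10.23 g
% C6H8O6 = 10.23 / 10.69 × 100 = 95.73 %

95.73 %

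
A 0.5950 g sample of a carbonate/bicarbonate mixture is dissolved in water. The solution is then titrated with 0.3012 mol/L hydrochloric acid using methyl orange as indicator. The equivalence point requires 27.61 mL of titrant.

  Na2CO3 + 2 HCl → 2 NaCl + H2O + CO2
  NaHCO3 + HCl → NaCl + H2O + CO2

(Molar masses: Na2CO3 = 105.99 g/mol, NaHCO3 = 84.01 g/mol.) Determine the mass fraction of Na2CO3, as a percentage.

29.76 %

n(HCl) = 0.02761 × 0.3012 = 8.316 × 10^-3 mol
Let x = n(Na2CO3), y = n(NaHCO3).
Titrant: 2x + 1y = 8.316 × 10^-3;  mass: 105.99x + 84.01y = 0.5950
Solving, x = 1.671 × 10^-3 mol, y = 4.975 × 10^-3 mol
mass of Na2CO3 = 1.671 × 10^-3 × 105.99 = 0.1771 g
% Na2CO3 = 0.1771 / 0.5950 × 100 = 29.76 %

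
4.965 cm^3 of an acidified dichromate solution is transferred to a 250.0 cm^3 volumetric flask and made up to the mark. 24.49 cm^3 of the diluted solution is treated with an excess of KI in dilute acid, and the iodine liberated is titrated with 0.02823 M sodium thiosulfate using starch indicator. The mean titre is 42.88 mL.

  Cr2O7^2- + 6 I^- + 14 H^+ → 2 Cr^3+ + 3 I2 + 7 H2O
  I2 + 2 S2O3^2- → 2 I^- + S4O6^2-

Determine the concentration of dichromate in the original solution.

0.4148 M

n(S2O3^2-) = 0.04288 × 0.02823 = 1.211 × 10^-3 mol
n(I2) = n(S2O3^2-)/2 = 6.053 × 10^-4 mol
From the 1:3 ratio, n(Cr2O7^2-) in the aliquot = 1/3 × 6.053 × 10^-4 = 2.018 × 10^-4 mol
[Cr2O7^2-]_dilute = 2.018 × 10^-4 / 0.02449 = 0.008238 mol/L
[Cr2O7^2-]_original = 0.008238 × 250.0/4.965 = 0.4148 mol/L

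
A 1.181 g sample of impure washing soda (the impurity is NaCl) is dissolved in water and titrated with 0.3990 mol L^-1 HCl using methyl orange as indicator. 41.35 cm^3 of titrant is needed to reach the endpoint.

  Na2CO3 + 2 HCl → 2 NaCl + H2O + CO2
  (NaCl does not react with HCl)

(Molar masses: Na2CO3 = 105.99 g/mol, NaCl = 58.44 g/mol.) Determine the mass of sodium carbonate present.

n(HCl) = 0.04135 × 0.3990 = 0.01650 mol
Let x = n(Na2CO3), y = n(NaCl).
Titrant: 2x = 0.01650;  mass: 105.99x + 58.44y = 1.181
Solving, x = 8.249 × 10^-3 mol, y = 5.247 × 10^-3 mol
mass of Na2CO3 = 8.249 × 10^-3 × 105.99 = 0.8743 g

0.8743 g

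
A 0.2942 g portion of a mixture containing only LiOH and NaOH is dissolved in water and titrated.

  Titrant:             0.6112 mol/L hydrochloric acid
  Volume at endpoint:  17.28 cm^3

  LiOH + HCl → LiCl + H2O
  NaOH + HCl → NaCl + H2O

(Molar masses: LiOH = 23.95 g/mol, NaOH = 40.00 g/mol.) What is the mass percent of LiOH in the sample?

65.06 %

n(HCl) = 0.01728 × 0.6112 = 0.01056 mol
Let x = n(LiOH), y = n(NaOH).
Titrant: 1x + 1y = 0.01056;  mass: 23.95x + 40.00y = 0.2942
Solving, x = 7.991 × 10^-3 mol, y = 2.570 × 10^-3 mol
mass of LiOH = 7.991 × 10^-3 × 23.95 = 0.1914 g
% LiOH = 0.1914 / 0.2942 × 100 = 65.06 %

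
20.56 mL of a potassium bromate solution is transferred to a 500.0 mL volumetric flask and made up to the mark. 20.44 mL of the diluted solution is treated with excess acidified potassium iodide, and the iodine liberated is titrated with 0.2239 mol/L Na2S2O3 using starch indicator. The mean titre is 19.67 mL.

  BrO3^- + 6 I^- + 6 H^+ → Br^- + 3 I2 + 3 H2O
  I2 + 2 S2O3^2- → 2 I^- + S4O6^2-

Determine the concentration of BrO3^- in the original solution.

n(S2O3^2-) = 0.01967 × 0.2239 = 4.404 × 10^-3 mol
n(I2) = n(S2O3^2-)/2 = 2.202 × 10^-3 mol
From the 1:3 ratio, n(BrO3^-) in the aliquot = 1/3 × 2.202 × 10^-3 = 7.340 × 10^-4 mol
[BrO3^-]_dilute = 7.340 × 10^-4 / 0.02044 = 0.03591 mol/L
[BrO3^-]_original = 0.03591 × 500.0/20.56 = 0.8733 mol/L

0.8733 mol/L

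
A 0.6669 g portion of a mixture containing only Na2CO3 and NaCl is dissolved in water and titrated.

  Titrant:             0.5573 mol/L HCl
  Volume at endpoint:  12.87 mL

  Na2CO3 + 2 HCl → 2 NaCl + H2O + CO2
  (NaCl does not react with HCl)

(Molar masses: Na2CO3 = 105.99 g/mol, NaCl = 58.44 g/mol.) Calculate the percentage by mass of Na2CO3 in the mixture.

57.00 %

n(HCl) = 0.01287 × 0.5573 = 7.172 × 10^-3 mol
Let x = n(Na2CO3), y = n(NaCl).
Titrant: 2x = 7.172 × 10^-3;  mass: 105.99x + 58.44y = 0.6669
Solving, x = 3.586 × 10^-3 mol, y = 4.908 × 10^-3 mol
mass of Na2CO3 = 3.586 × 10^-3 × 105.99 = 0.3801 g
% Na2CO3 = 0.3801 / 0.6669 × 100 = 57.00 %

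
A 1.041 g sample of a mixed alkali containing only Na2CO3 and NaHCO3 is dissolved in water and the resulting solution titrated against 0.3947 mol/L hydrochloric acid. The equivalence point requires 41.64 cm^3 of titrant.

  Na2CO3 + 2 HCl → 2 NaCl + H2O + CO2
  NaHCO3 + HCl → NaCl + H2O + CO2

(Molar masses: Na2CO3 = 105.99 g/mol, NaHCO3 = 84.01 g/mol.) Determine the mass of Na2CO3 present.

n(HCl) = 0.04164 × 0.3947 = 0.01644 mol
Let x = n(Na2CO3), y = n(NaHCO3).
Titrant: 2x + 1y = 0.01644;  mass: 105.99x + 84.01y = 1.041
Solving, x = 5.477 × 10^-3 mol, y = 5.482 × 10^-3 mol
mass of Na2CO3 = 5.477 × 10^-3 × 105.99 = 0.5805 g

0.5805 g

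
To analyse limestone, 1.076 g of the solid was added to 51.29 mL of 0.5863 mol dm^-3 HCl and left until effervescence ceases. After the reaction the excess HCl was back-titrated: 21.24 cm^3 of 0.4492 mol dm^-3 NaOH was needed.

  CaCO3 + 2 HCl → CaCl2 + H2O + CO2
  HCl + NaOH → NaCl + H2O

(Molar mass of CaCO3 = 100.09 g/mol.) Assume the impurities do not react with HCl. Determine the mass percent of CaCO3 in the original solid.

n(HCl) added = 0.05129 × 0.5863 = 0.03007 mol
n(NaOH) used in back-titration = 0.02124 × 0.4492 = 9.541 × 10^-3 mol
n(HCl) left over = 9.541 × 10^-3 mol (1:1 ratio)
n(HCl) consumed by analyte = 0.03007 − 9.541 × 10^-3 = 0.02053 mol
From the 1:2 ratio, n(CaCO3) = 1/2 × 0.02053 = 0.01027 mol
mass of CaCO3 = 0.01027 × 100.09 = 1.027 g
% CaCO3 = 1.027 / 1.076 × 100 = 95.49 %

95.49 %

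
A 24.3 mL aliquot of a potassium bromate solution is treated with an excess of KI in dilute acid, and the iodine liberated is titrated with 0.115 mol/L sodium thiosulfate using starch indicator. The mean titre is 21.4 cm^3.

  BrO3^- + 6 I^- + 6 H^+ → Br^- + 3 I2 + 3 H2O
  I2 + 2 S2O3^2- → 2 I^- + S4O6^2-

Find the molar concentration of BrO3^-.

0.0169 mol/L

n(S2O3^2-) = 0.0214 × 0.115 = 2.46 × 10^-3 mol
n(I2) = n(S2O3^2-)/2 = 1.23 × 10^-3 mol
From the 1:3 ratio, n(BrO3^-) in the aliquot = 1/3 × 1.23 × 10^-3 = 4.10 × 10^-4 mol
[BrO3^-] = 4.10 × 10^-4 / 0.0243 = 0.0169 mol/L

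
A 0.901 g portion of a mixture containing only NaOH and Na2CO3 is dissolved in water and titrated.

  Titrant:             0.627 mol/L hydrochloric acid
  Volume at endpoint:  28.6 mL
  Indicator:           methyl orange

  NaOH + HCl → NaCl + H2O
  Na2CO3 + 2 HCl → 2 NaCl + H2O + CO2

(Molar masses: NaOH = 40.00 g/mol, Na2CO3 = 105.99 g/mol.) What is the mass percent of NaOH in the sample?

n(HCl) = 0.0286 × 0.627 = 0.0179 mol
Let x = n(NaOH), y = n(Na2CO3).
Titrant: 1x + 2y = 0.0179;  mass: 40.00x + 105.99y = 0.901
Solving, x = 3.80 × 10^-3 mol, y = 7.07 × 10^-3 mol
mass of NaOH = 3.80 × 10^-3 × 40.00 = 0.152 g
% NaOH = 0.152 / 0.901 × 100 = 16.8 %

16.8 %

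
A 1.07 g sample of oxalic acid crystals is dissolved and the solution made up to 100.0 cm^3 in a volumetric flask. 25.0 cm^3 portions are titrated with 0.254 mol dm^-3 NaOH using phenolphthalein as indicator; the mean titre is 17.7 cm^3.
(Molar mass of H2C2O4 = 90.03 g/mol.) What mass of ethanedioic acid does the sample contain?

H2C2O4 + 2 NaOH → Na2C2O4 + 2 H2O
n(NaOH) per titration = 0.0177 × 0.254 = 4.50 × 10^-3 mol
From the 1:2 ratio, n(H2C2O4) in each aliquot = 1/2 × 4.50 × 10^-3 = 2.25 × 10^-3 mol
n(H2C2O4) in the whole flask = 2.25 × 10^-3 × 100.0/25.0 = 8.99 × 10^-3 mol
mass of H2C2O4 = 8.99 × 10^-3 × 90.03 = 0.810 g

0.810 g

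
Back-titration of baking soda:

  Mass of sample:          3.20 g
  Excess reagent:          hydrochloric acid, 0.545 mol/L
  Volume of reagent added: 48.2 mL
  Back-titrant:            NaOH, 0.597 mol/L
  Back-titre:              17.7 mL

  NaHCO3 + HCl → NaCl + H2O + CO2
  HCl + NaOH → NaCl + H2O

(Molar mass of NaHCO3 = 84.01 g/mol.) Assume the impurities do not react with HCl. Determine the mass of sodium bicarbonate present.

n(HCl) added = 0.0482 × 0.545 = 0.0263 mol
n(NaOH) used in back-titration = 0.0177 × 0.597 = 0.0106 mol
n(HCl) left over = 0.0106 mol (1:1 ratio)
n(HCl) consumed by analyte = 0.0263 − 0.0106 = 0.0157 mol
n(NaHCO3) = 0.0157 mol (1:1 ratio)
mass of NaHCO3 = 0.0157 × 84.01 = 1.32 g

1.32 g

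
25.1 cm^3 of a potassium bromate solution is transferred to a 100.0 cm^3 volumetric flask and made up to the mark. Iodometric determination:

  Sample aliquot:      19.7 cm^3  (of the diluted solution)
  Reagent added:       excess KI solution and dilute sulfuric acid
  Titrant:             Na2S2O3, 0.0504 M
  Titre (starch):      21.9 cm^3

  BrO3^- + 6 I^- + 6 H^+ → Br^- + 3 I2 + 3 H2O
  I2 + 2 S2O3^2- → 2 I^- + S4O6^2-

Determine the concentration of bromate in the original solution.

n(S2O3^2-) = 0.0219 × 0.0504 = 1.10 × 10^-3 mol
n(I2) = n(S2O3^2-)/2 = 5.52 × 10^-4 mol
From the 1:3 ratio, n(BrO3^-) in the aliquot = 1/3 × 5.52 × 10^-4 = 1.84 × 10^-4 mol
[BrO3^-]_dilute = 1.84 × 10^-4 / 0.0197 = 0.00934 mol/L
[BrO3^-]_original = 0.00934 × 100.0/25.1 = 0.0372 mol/L

0.0372 M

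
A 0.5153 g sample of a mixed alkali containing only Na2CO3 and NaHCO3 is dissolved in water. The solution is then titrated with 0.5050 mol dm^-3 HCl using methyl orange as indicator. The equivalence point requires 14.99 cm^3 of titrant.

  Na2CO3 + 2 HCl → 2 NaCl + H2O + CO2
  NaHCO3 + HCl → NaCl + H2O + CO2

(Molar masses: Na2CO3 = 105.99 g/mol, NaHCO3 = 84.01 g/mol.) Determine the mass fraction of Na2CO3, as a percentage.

n(HCl) = 0.01499 × 0.5050 = 7.570 × 10^-3 mol
Let x = n(Na2CO3), y = n(NaHCO3).
Titrant: 2x + 1y = 7.570 × 10^-3;  mass: 105.99x + 84.01y = 0.5153
Solving, x = 1.945 × 10^-3 mol, y = 3.680 × 10^-3 mol
mass of Na2CO3 = 1.945 × 10^-3 × 105.99 = 0.2062 g
% Na2CO3 = 0.2062 / 0.5153 × 100 = 40.01 %

40.01 %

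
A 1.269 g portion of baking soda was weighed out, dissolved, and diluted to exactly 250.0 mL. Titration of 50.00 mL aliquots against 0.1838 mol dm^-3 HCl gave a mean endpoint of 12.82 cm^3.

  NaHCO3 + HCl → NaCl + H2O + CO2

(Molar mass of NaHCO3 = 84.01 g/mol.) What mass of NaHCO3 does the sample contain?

n(HCl) per titration = 0.01282 × 0.1838 = 2.356 × 10^-3 mol
n(NaHCO3) in each aliquot = 2.356 × 10^-3 mol (1:1 ratio)
n(NaHCO3) in the whole flask = 2.356 × 10^-3 × 250.0/50.00 = 0.01178 mol
mass of NaHCO3 = 0.01178 × 84.01 = 0.9898 g

0.9898 g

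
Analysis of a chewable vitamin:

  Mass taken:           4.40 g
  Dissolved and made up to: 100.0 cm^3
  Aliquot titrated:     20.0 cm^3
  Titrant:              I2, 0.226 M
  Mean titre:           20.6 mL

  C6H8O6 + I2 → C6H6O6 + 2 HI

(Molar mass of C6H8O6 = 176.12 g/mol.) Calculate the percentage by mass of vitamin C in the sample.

93.2 %

n(I2) per titration = 0.0206 × 0.226 = 4.66 × 10^-3 mol
n(C6H8O6) in each aliquot = 4.66 × 10^-3 mol (1:1 ratio)
n(C6H8O6) in the whole flask = 4.66 × 10^-3 × 100.0/20.0 = 0.0233 mol
mass of C6H8O6 = 0.0233 × 176.12 = 4.10 g
% C6H8O6 = 4.10 / 4.40 × 100 = 93.2 %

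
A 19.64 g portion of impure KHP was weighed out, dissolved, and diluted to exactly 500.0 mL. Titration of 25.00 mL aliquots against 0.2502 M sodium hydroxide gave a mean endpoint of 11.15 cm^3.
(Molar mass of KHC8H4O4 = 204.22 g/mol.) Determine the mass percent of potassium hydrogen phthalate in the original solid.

KHC8H4O4 + NaOH → KNaC8H4O4 + H2O
n(NaOH) per titration = 0.01115 × 0.2502 = 2.790 × 10^-3 mol
n(KHC8H4O4) in each aliquot = 2.790 × 10^-3 mol (1:1 ratio)
n(KHC8H4O4) in the whole flask = 2.790 × 10^-3 × 500.0/25.00 = 0.05579 mol
mass of KHC8H4O4 = 0.05579 × 204.22 = 11.39 g
% KHC8H4O4 = 11.39 / 19.64 × 100 = 58.02 %

58.02 %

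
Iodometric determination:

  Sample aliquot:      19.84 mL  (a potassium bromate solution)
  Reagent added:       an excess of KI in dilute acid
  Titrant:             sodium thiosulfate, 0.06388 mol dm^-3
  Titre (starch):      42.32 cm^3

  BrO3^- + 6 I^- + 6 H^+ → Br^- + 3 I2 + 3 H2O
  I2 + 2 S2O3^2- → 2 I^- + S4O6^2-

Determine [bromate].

0.02271 mol/L

n(S2O3^2-) = 0.04232 × 0.06388 = 2.703 × 10^-3 mol
n(I2) = n(S2O3^2-)/2 = 1.352 × 10^-3 mol
From the 1:3 ratio, n(BrO3^-) in the aliquot = 1/3 × 1.352 × 10^-3 = 4.506 × 10^-4 mol
[BrO3^-] = 4.506 × 10^-4 / 0.01984 = 0.02271 mol/L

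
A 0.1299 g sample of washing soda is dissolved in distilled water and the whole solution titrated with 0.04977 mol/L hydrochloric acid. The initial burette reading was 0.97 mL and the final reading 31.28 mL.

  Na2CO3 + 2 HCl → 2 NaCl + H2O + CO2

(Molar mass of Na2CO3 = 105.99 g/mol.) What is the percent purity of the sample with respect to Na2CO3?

n(HCl) = 0.03031 L × 0.04977 mol/L = 1.509 × 10^-3 mol
From the 1:2 ratio, n(Na2CO3) = 1/2 × 1.509 × 10^-3 = 7.543 × 10^-4 mol
mass of Na2CO3 = 7.543 × 10^-4 × 105.99 g/mol = 0.07994 g
% Na2CO3 = 0.07994 / 0.1299 × 100 = 61.54 %

61.54 %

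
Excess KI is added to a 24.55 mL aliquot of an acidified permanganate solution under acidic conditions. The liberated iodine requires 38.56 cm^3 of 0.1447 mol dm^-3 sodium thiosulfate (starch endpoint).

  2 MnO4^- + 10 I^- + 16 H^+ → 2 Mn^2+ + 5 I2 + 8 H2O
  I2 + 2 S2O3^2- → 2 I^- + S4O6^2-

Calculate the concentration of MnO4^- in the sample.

0.04546 mol/L

n(S2O3^2-) = 0.03856 × 0.1447 = 5.580 × 10^-3 mol
n(I2) = n(S2O3^2-)/2 = 2.790 × 10^-3 mol
From the 2:5 ratio, n(MnO4^-) in the aliquot = 2/5 × 2.790 × 10^-3 = 1.116 × 10^-3 mol
[MnO4^-] = 1.116 × 10^-3 / 0.02455 = 0.04546 mol/L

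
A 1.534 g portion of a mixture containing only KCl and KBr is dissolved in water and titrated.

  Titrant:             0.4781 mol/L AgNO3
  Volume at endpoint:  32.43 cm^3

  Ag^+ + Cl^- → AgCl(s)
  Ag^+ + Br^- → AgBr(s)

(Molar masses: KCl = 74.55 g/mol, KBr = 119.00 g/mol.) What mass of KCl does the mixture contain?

n(AgNO3) = 0.03243 × 0.4781 = 0.01550 mol
Let x = n(KCl), y = n(KBr).
Titrant: 1x + 1y = 0.01550;  mass: 74.55x + 119.00y = 1.534
Solving, x = 6.998 × 10^-3 mol, y = 8.507 × 10^-3 mol
mass of KCl = 6.998 × 10^-3 × 74.55 = 0.5217 g

0.5217 g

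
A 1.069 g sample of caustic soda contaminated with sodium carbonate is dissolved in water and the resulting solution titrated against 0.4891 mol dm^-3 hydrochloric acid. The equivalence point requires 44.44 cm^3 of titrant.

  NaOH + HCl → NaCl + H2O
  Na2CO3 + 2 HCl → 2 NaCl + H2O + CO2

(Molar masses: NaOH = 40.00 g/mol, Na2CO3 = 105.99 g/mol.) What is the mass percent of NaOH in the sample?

n(HCl) = 0.04444 × 0.4891 = 0.02174 mol
Let x = n(NaOH), y = n(Na2CO3).
Titrant: 1x + 2y = 0.02174;  mass: 40.00x + 105.99y = 1.069
Solving, x = 6.378 × 10^-3 mol, y = 7.679 × 10^-3 mol
mass of NaOH = 6.378 × 10^-3 × 40.00 = 0.2551 g
% NaOH = 0.2551 / 1.069 × 100 = 23.86 %

23.86 %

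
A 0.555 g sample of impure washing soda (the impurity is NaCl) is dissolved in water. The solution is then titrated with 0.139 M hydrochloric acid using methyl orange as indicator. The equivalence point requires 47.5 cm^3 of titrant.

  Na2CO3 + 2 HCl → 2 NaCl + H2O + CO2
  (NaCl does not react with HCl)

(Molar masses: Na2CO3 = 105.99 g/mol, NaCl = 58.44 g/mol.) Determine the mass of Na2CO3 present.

0.350 g

n(HCl) = 0.0475 × 0.139 = 6.60 × 10^-3 mol
Let x = n(Na2CO3), y = n(NaCl).
Titrant: 2x = 6.60 × 10^-3;  mass: 105.99x + 58.44y = 0.555
Solving, x = 3.30 × 10^-3 mol, y = 3.51 × 10^-3 mol
mass of Na2CO3 = 3.30 × 10^-3 × 105.99 = 0.350 g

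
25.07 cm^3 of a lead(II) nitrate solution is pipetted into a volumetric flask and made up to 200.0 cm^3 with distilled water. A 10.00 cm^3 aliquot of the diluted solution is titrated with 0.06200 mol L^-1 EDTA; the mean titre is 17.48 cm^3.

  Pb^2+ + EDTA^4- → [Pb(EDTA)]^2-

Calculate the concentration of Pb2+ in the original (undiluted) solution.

0.8646 mol/L

n(EDTA) = 0.01748 × 0.06200 = 1.084 × 10^-3 mol
n(Pb2+) in the aliquot = 1.084 × 10^-3 mol (1:1 ratio)
[Pb2+]_dilute = 1.084 × 10^-3 / 0.01000 = 0.1084 mol/L
Dilution factor = 200.0 / 25.07 = 7.978
[Pb2+]_stock = 0.1084 × 7.978 = 0.8646 mol/L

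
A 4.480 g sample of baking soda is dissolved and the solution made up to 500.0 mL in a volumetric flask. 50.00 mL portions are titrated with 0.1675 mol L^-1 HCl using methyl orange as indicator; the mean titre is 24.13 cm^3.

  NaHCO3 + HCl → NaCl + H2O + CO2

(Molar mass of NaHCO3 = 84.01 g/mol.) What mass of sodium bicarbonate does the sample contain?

3.395 g

n(HCl) per titration = 0.02413 × 0.1675 = 4.042 × 10^-3 mol
n(NaHCO3) in each aliquot = 4.042 × 10^-3 mol (1:1 ratio)
n(NaHCO3) in the whole flask = 4.042 × 10^-3 × 500.0/50.00 = 0.04042 mol
mass of NaHCO3 = 0.04042 × 84.01 = 3.395 g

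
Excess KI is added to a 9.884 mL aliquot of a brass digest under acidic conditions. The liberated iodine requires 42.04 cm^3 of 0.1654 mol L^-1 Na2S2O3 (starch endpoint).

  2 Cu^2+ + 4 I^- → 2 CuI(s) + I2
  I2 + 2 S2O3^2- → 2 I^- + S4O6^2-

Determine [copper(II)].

n(S2O3^2-) = 0.04204 × 0.1654 = 6.953 × 10^-3 mol
n(I2) = n(S2O3^2-)/2 = 3.477 × 10^-3 mol
From the 2:1 ratio, n(Cu2+) in the aliquot = 2/1 × 3.477 × 10^-3 = 6.953 × 10^-3 mol
[Cu2+] = 6.953 × 10^-3 / 0.009884 = 0.7035 mol/L

0.7035 mol/L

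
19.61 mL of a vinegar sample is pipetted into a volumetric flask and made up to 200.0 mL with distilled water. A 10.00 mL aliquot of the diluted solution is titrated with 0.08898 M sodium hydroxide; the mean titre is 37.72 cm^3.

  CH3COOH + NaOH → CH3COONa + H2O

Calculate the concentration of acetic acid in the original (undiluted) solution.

n(NaOH) = 0.03772 × 0.08898 = 3.356 × 10^-3 mol
n(CH3COOH) in the aliquot = 3.356 × 10^-3 mol (1:1 ratio)
[CH3COOH]_dilute = 3.356 × 10^-3 / 0.01000 = 0.3356 mol/L
Dilution factor = 200.0 / 19.61 = 10.20
[CH3COOH]_stock = 0.3356 × 10.20 = 3.423 mol/L

3.423 M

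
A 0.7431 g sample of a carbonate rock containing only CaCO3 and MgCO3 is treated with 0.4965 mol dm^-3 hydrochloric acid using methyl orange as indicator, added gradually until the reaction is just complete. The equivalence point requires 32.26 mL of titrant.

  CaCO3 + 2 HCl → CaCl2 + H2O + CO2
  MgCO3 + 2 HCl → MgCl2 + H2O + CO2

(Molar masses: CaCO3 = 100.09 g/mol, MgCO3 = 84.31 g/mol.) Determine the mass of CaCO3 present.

n(HCl) = 0.03226 × 0.4965 = 0.01602 mol
Let x = n(CaCO3), y = n(MgCO3).
Titrant: 2x + 2y = 0.01602;  mass: 100.09x + 84.31y = 0.7431
Solving, x = 4.303 × 10^-3 mol, y = 3.706 × 10^-3 mol
mass of CaCO3 = 4.303 × 10^-3 × 100.09 = 0.4307 g

0.4307 g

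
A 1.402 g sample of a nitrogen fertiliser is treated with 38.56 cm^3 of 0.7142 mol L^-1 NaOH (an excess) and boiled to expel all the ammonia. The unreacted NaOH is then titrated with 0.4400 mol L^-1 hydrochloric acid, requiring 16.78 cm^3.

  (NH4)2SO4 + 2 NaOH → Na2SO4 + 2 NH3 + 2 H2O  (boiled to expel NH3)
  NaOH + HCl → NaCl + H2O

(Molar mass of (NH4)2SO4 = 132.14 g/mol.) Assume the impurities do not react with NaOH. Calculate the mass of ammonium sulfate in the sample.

1.332 g

n(NaOH) added = 0.03856 × 0.7142 = 0.02754 mol
n(HCl) used in back-titration = 0.01678 × 0.4400 = 7.383 × 10^-3 mol
n(NaOH) left over = 7.383 × 10^-3 mol (1:1 ratio)
n(NaOH) consumed by analyte = 0.02754 − 7.383 × 10^-3 = 0.02016 mol
From the 1:2 ratio, n((NH4)2SO4) = 1/2 × 0.02016 = 0.01008 mol
mass of (NH4)2SO4 = 0.01008 × 132.14 = 1.332 g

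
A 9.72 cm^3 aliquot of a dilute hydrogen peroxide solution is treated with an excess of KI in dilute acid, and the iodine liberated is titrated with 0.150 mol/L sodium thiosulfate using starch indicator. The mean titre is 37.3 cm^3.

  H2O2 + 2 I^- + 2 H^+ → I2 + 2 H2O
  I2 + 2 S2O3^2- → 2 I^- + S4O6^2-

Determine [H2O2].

n(S2O3^2-) = 0.0373 × 0.150 = 5.59 × 10^-3 mol
n(I2) = n(S2O3^2-)/2 = 2.80 × 10^-3 mol
n(H2O2) in the aliquot = 2.80 × 10^-3 mol (1:1 ratio)
[H2O2] = 2.80 × 10^-3 / 0.00972 = 0.288 mol/L

0.288 mol/L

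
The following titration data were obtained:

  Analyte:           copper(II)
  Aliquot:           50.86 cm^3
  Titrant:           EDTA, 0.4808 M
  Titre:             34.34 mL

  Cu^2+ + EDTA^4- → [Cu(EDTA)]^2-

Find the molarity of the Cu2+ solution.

n(EDTA) = 0.03434 L × 0.4808 mol/L = 0.01651 mol
n(Cu2+) = 0.01651 mol (1:1 mole ratio)
[Cu2+] = 0.01651 mol / 0.05086 L = 0.3246 mol/L

0.3246 M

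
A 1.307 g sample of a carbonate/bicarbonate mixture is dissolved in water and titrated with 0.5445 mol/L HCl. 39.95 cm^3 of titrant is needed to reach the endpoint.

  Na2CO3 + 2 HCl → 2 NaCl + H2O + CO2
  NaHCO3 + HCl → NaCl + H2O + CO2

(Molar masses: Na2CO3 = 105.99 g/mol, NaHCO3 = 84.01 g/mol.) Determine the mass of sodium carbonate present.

0.8893 g

n(HCl) = 0.03995 × 0.5445 = 0.02175 mol
Let x = n(Na2CO3), y = n(NaHCO3).
Titrant: 2x + 1y = 0.02175;  mass: 105.99x + 84.01y = 1.307
Solving, x = 8.390 × 10^-3 mol, y = 4.972 × 10^-3 mol
mass of Na2CO3 = 8.390 × 10^-3 × 105.99 = 0.8893 g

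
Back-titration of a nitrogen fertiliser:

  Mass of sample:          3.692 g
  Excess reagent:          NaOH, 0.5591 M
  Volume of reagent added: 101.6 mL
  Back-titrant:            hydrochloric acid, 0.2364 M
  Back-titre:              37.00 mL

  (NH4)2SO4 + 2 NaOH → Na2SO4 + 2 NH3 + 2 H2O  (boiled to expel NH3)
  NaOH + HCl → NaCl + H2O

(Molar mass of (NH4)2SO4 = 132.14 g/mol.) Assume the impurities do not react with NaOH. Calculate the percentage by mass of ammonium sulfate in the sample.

86.00 %

n(NaOH) added = 0.1016 × 0.5591 = 0.05680 mol
n(HCl) used in back-titration = 0.03700 × 0.2364 = 8.747 × 10^-3 mol
n(NaOH) left over = 8.747 × 10^-3 mol (1:1 ratio)
n(NaOH) consumed by analyte = 0.05680 − 8.747 × 10^-3 = 0.04806 mol
From the 1:2 ratio, n((NH4)2SO4) = 1/2 × 0.04806 = 0.02403 mol
mass of (NH4)2SO4 = 0.02403 × 132.14 = 3.175 g
% (NH4)2SO4 = 3.175 / 3.692 × 100 = 86.00 %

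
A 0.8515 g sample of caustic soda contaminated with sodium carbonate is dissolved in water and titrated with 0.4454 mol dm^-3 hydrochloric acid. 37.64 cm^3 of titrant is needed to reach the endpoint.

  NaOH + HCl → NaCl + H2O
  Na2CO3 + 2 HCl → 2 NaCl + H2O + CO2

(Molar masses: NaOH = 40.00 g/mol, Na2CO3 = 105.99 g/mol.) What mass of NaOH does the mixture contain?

0.1137 g

n(HCl) = 0.03764 × 0.4454 = 0.01676 mol
Let x = n(NaOH), y = n(Na2CO3).
Titrant: 1x + 2y = 0.01676;  mass: 40.00x + 105.99y = 0.8515
Solving, x = 2.844 × 10^-3 mol, y = 6.961 × 10^-3 mol
mass of NaOH = 2.844 × 10^-3 × 40.00 = 0.1137 g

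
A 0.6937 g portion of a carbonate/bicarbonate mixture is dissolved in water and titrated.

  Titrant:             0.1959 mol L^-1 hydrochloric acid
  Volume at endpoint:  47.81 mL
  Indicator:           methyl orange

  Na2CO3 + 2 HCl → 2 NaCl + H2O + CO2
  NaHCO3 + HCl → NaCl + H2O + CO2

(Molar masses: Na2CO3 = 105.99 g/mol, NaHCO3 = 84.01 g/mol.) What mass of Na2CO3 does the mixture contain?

0.1591 g

n(HCl) = 0.04781 × 0.1959 = 9.366 × 10^-3 mol
Let x = n(Na2CO3), y = n(NaHCO3).
Titrant: 2x + 1y = 9.366 × 10^-3;  mass: 105.99x + 84.01y = 0.6937
Solving, x = 1.501 × 10^-3 mol, y = 6.363 × 10^-3 mol
mass of Na2CO3 = 1.501 × 10^-3 × 105.99 = 0.1591 g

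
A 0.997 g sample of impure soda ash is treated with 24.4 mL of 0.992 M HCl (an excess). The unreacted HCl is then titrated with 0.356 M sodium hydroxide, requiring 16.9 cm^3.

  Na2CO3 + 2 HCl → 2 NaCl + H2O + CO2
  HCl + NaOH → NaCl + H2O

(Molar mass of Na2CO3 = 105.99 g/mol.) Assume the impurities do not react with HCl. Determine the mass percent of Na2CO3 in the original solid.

n(HCl) added = 0.0244 × 0.992 = 0.0242 mol
n(NaOH) used in back-titration = 0.0169 × 0.356 = 6.02 × 10^-3 mol
n(HCl) left over = 6.02 × 10^-3 mol (1:1 ratio)
n(HCl) consumed by analyte = 0.0242 − 6.02 × 10^-3 = 0.0182 mol
From the 1:2 ratio, n(Na2CO3) = 1/2 × 0.0182 = 9.09 × 10^-3 mol
mass of Na2CO3 = 9.09 × 10^-3 × 105.99 = 0.964 g
% Na2CO3 = 0.964 / 0.997 × 100 = 96.7 %

96.7 %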